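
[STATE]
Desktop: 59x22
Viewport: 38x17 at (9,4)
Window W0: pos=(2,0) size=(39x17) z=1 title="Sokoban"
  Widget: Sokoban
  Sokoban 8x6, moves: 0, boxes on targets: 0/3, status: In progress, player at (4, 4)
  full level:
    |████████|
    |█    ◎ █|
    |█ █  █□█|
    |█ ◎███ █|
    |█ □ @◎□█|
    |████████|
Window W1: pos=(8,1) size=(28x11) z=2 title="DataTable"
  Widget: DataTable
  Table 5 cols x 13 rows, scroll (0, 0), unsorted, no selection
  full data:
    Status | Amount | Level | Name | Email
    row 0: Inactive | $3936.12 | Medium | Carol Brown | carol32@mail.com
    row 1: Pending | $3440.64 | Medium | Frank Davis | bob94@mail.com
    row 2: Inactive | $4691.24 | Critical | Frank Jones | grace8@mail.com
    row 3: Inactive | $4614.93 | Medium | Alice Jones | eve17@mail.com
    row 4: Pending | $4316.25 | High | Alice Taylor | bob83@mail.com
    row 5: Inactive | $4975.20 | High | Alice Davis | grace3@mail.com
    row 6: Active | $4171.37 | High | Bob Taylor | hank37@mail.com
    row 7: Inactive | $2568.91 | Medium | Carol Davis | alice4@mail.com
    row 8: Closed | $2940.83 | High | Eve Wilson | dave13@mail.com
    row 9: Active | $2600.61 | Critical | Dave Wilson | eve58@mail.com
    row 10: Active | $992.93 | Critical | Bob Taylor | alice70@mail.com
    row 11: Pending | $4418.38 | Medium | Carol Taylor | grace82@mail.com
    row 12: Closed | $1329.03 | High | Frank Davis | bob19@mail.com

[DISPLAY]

Status  │Amount  │Level   ┃    ┃      
────────┼────────┼────────┃    ┃      
Inactive│$3936.12│Medium  ┃    ┃      
Pending │$3440.64│Medium  ┃    ┃      
Inactive│$4691.24│Critical┃    ┃      
Inactive│$4614.93│Medium  ┃    ┃      
Pending │$4316.25│High    ┃    ┃      
━━━━━━━━━━━━━━━━━━━━━━━━━━┛    ┃      
                               ┃      
                               ┃      
                               ┃      
                               ┃      
━━━━━━━━━━━━━━━━━━━━━━━━━━━━━━━┛      
                                      
                                      
                                      
                                      


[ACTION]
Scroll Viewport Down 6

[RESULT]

────────┼────────┼────────┃    ┃      
Inactive│$3936.12│Medium  ┃    ┃      
Pending │$3440.64│Medium  ┃    ┃      
Inactive│$4691.24│Critical┃    ┃      
Inactive│$4614.93│Medium  ┃    ┃      
Pending │$4316.25│High    ┃    ┃      
━━━━━━━━━━━━━━━━━━━━━━━━━━┛    ┃      
                               ┃      
                               ┃      
                               ┃      
                               ┃      
━━━━━━━━━━━━━━━━━━━━━━━━━━━━━━━┛      
                                      
                                      
                                      
                                      
                                      


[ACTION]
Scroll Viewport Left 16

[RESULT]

  ┃█ █  ┃────────┼────────┼────────┃  
  ┃█ ◎██┃Inactive│$3936.12│Medium  ┃  
  ┃█ □ @┃Pending │$3440.64│Medium  ┃  
  ┃█████┃Inactive│$4691.24│Critical┃  
  ┃Moves┃Inactive│$4614.93│Medium  ┃  
  ┃     ┃Pending │$4316.25│High    ┃  
  ┃     ┗━━━━━━━━━━━━━━━━━━━━━━━━━━┛  
  ┃                                   
  ┃                                   
  ┃                                   
  ┃                                   
  ┗━━━━━━━━━━━━━━━━━━━━━━━━━━━━━━━━━━━
                                      
                                      
                                      
                                      
                                      


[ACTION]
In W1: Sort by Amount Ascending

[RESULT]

  ┃█ █  ┃────────┼────────┼────────┃  
  ┃█ ◎██┃Active  │$992.93 │Critical┃  
  ┃█ □ @┃Closed  │$1329.03│High    ┃  
  ┃█████┃Inactive│$2568.91│Medium  ┃  
  ┃Moves┃Active  │$2600.61│Critical┃  
  ┃     ┃Closed  │$2940.83│High    ┃  
  ┃     ┗━━━━━━━━━━━━━━━━━━━━━━━━━━┛  
  ┃                                   
  ┃                                   
  ┃                                   
  ┃                                   
  ┗━━━━━━━━━━━━━━━━━━━━━━━━━━━━━━━━━━━
                                      
                                      
                                      
                                      
                                      


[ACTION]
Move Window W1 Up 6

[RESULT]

  ┃█ █  ┃Active  │$992.93 │Critical┃  
  ┃█ ◎██┃Closed  │$1329.03│High    ┃  
  ┃█ □ @┃Inactive│$2568.91│Medium  ┃  
  ┃█████┃Active  │$2600.61│Critical┃  
  ┃Moves┃Closed  │$2940.83│High    ┃  
  ┃     ┗━━━━━━━━━━━━━━━━━━━━━━━━━━┛  
  ┃                                   
  ┃                                   
  ┃                                   
  ┃                                   
  ┃                                   
  ┗━━━━━━━━━━━━━━━━━━━━━━━━━━━━━━━━━━━
                                      
                                      
                                      
                                      
                                      


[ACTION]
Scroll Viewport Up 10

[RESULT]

  ┏━━━━━┏━━━━━━━━━━━━━━━━━━━━━━━━━━┓━━
  ┃ Soko┃ DataTable                ┃  
  ┠─────┠──────────────────────────┨──
  ┃█████┃Status  │Amount ▲│Level   ┃  
  ┃█    ┃────────┼────────┼────────┃  
  ┃█ █  ┃Active  │$992.93 │Critical┃  
  ┃█ ◎██┃Closed  │$1329.03│High    ┃  
  ┃█ □ @┃Inactive│$2568.91│Medium  ┃  
  ┃█████┃Active  │$2600.61│Critical┃  
  ┃Moves┃Closed  │$2940.83│High    ┃  
  ┃     ┗━━━━━━━━━━━━━━━━━━━━━━━━━━┛  
  ┃                                   
  ┃                                   
  ┃                                   
  ┃                                   
  ┃                                   
  ┗━━━━━━━━━━━━━━━━━━━━━━━━━━━━━━━━━━━


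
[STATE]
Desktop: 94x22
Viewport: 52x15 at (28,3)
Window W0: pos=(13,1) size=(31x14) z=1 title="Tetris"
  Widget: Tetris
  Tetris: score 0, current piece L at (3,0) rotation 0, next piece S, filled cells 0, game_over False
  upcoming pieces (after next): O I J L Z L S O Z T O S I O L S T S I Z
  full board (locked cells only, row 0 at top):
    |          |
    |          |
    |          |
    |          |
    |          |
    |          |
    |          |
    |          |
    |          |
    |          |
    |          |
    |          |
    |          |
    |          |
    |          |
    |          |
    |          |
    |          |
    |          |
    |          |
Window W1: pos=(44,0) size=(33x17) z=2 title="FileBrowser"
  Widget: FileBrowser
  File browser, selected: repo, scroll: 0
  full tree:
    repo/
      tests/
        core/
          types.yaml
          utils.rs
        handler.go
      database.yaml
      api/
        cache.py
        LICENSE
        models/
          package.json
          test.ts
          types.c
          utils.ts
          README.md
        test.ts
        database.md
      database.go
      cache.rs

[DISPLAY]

───────────────┨┃> [-] repo/                    ┃   
t:             ┃┃    [+] tests/                 ┃   
               ┃┃    database.yaml              ┃   
               ┃┃    [+] api/                   ┃   
               ┃┃    database.go                ┃   
               ┃┃    cache.rs                   ┃   
               ┃┃                               ┃   
re:            ┃┃                               ┃   
               ┃┃                               ┃   
               ┃┃                               ┃   
               ┃┃                               ┃   
━━━━━━━━━━━━━━━┛┃                               ┃   
                ┃                               ┃   
                ┗━━━━━━━━━━━━━━━━━━━━━━━━━━━━━━━┛   
                                                    


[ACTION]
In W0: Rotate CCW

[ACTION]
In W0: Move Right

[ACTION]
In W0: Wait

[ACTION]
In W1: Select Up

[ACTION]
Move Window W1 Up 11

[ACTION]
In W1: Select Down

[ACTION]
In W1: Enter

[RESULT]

───────────────┨┃  [-] repo/                    ┃   
t:             ┃┃  > [-] tests/                 ┃   
               ┃┃      [+] core/                ┃   
               ┃┃      handler.go               ┃   
               ┃┃    database.yaml              ┃   
               ┃┃    [+] api/                   ┃   
               ┃┃    database.go                ┃   
re:            ┃┃    cache.rs                   ┃   
               ┃┃                               ┃   
               ┃┃                               ┃   
               ┃┃                               ┃   
━━━━━━━━━━━━━━━┛┃                               ┃   
                ┃                               ┃   
                ┗━━━━━━━━━━━━━━━━━━━━━━━━━━━━━━━┛   
                                                    


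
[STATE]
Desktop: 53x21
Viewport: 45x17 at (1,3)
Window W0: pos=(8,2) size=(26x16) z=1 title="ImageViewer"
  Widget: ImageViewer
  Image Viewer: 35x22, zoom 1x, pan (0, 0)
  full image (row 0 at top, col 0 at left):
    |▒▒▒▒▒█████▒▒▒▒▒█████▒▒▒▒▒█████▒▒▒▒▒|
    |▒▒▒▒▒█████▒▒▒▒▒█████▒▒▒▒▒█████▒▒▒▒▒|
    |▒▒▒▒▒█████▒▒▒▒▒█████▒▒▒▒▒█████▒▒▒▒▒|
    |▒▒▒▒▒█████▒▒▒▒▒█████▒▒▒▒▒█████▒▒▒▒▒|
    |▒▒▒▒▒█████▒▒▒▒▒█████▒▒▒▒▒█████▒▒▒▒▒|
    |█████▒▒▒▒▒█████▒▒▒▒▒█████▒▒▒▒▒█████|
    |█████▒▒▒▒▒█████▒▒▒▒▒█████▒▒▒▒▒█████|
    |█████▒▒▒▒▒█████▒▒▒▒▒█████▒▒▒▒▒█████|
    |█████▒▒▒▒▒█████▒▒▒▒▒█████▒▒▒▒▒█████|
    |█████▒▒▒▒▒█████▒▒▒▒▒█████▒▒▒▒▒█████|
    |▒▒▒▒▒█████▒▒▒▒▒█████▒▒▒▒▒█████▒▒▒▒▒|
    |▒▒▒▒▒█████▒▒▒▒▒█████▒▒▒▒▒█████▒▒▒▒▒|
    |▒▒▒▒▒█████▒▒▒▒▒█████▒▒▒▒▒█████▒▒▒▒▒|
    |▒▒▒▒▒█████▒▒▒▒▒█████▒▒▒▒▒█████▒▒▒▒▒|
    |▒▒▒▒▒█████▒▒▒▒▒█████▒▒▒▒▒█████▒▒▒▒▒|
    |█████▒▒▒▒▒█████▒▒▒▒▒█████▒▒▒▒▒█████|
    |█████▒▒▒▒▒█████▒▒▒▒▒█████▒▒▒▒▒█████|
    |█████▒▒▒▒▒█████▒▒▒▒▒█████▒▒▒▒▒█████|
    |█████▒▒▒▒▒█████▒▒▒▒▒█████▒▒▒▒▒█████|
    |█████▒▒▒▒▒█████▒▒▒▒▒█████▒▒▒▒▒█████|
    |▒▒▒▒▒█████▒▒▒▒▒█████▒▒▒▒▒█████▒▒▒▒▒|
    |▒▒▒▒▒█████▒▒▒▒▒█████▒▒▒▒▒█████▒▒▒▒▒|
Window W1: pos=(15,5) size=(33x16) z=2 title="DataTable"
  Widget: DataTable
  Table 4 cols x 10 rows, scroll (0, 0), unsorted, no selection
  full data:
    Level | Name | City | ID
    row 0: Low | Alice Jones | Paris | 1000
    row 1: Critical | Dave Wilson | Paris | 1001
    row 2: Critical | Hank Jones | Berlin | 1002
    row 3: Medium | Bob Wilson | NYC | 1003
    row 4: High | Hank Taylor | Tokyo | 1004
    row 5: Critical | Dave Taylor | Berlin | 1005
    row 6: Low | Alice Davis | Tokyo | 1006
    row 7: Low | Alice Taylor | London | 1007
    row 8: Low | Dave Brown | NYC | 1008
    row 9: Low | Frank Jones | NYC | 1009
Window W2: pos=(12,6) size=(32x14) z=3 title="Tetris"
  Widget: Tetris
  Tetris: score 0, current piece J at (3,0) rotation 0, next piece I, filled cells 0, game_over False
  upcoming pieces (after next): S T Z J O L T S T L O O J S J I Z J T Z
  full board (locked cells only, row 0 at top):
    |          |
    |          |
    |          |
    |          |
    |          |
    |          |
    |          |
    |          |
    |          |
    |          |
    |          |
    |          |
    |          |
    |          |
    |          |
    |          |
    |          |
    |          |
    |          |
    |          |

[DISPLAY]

       ┃ ImageViewer            ┃            
       ┠────────────────────────┨            
       ┃▒▒▒▒▒█┏━━━━━━━━━━━━━━━━━━━━━━━━━━━━━━
       ┃▒▒▒┏━━━━━━━━━━━━━━━━━━━━━━━━━━━━━━┓  
       ┃▒▒▒┃ Tetris                       ┃──
       ┃▒▒▒┠──────────────────────────────┨│I
       ┃▒▒▒┃          │Next:              ┃┼─
       ┃███┃          │████               ┃│1
       ┃███┃          │                   ┃│1
       ┃███┃          │                   ┃│1
       ┃███┃          │                   ┃│1
       ┃███┃          │                   ┃│1
       ┃▒▒▒┃          │Score:             ┃│1
       ┃▒▒▒┃          │0                  ┃│1
       ┗━━━┃          │                   ┃│1
           ┃          │                   ┃│1
           ┗━━━━━━━━━━━━━━━━━━━━━━━━━━━━━━┛│1


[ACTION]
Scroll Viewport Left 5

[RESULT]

        ┃ ImageViewer            ┃           
        ┠────────────────────────┨           
        ┃▒▒▒▒▒█┏━━━━━━━━━━━━━━━━━━━━━━━━━━━━━
        ┃▒▒▒┏━━━━━━━━━━━━━━━━━━━━━━━━━━━━━━┓ 
        ┃▒▒▒┃ Tetris                       ┃─
        ┃▒▒▒┠──────────────────────────────┨│
        ┃▒▒▒┃          │Next:              ┃┼
        ┃███┃          │████               ┃│
        ┃███┃          │                   ┃│
        ┃███┃          │                   ┃│
        ┃███┃          │                   ┃│
        ┃███┃          │                   ┃│
        ┃▒▒▒┃          │Score:             ┃│
        ┃▒▒▒┃          │0                  ┃│
        ┗━━━┃          │                   ┃│
            ┃          │                   ┃│
            ┗━━━━━━━━━━━━━━━━━━━━━━━━━━━━━━┛│


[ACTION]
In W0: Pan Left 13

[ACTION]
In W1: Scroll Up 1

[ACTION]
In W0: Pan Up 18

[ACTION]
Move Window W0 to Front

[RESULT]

        ┃ ImageViewer            ┃           
        ┠────────────────────────┨           
        ┃▒▒▒▒▒█████▒▒▒▒▒█████▒▒▒▒┃━━━━━━━━━━━
        ┃▒▒▒▒▒█████▒▒▒▒▒█████▒▒▒▒┃━━━━━━━━━┓ 
        ┃▒▒▒▒▒█████▒▒▒▒▒█████▒▒▒▒┃         ┃─
        ┃▒▒▒▒▒█████▒▒▒▒▒█████▒▒▒▒┃─────────┨│
        ┃▒▒▒▒▒█████▒▒▒▒▒█████▒▒▒▒┃         ┃┼
        ┃█████▒▒▒▒▒█████▒▒▒▒▒████┃         ┃│
        ┃█████▒▒▒▒▒█████▒▒▒▒▒████┃         ┃│
        ┃█████▒▒▒▒▒█████▒▒▒▒▒████┃         ┃│
        ┃█████▒▒▒▒▒█████▒▒▒▒▒████┃         ┃│
        ┃█████▒▒▒▒▒█████▒▒▒▒▒████┃         ┃│
        ┃▒▒▒▒▒█████▒▒▒▒▒█████▒▒▒▒┃         ┃│
        ┃▒▒▒▒▒█████▒▒▒▒▒█████▒▒▒▒┃         ┃│
        ┗━━━━━━━━━━━━━━━━━━━━━━━━┛         ┃│
            ┃          │                   ┃│
            ┗━━━━━━━━━━━━━━━━━━━━━━━━━━━━━━┛│


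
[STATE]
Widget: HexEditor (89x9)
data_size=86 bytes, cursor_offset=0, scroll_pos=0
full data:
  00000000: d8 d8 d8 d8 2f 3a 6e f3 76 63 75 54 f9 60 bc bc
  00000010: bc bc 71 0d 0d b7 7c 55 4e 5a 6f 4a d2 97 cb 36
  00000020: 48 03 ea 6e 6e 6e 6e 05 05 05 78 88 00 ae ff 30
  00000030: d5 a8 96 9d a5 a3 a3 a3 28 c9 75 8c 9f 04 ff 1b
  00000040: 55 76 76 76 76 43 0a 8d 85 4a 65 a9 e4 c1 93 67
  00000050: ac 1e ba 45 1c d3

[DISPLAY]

00000000  D8 d8 d8 d8 2f 3a 6e f3  76 63 75 54 f9 60 bc bc  |..../:n.vcuT.`..|           
00000010  bc bc 71 0d 0d b7 7c 55  4e 5a 6f 4a d2 97 cb 36  |..q...|UNZoJ...6|           
00000020  48 03 ea 6e 6e 6e 6e 05  05 05 78 88 00 ae ff 30  |H..nnnn...x....0|           
00000030  d5 a8 96 9d a5 a3 a3 a3  28 c9 75 8c 9f 04 ff 1b  |........(.u.....|           
00000040  55 76 76 76 76 43 0a 8d  85 4a 65 a9 e4 c1 93 67  |UvvvvC...Je....g|           
00000050  ac 1e ba 45 1c d3                                 |...E..          |           
                                                                                         
                                                                                         
                                                                                         


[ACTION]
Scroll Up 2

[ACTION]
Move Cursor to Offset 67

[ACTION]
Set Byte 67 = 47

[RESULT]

00000000  d8 d8 d8 d8 2f 3a 6e f3  76 63 75 54 f9 60 bc bc  |..../:n.vcuT.`..|           
00000010  bc bc 71 0d 0d b7 7c 55  4e 5a 6f 4a d2 97 cb 36  |..q...|UNZoJ...6|           
00000020  48 03 ea 6e 6e 6e 6e 05  05 05 78 88 00 ae ff 30  |H..nnnn...x....0|           
00000030  d5 a8 96 9d a5 a3 a3 a3  28 c9 75 8c 9f 04 ff 1b  |........(.u.....|           
00000040  55 76 76 47 76 43 0a 8d  85 4a 65 a9 e4 c1 93 67  |UvvGvC...Je....g|           
00000050  ac 1e ba 45 1c d3                                 |...E..          |           
                                                                                         
                                                                                         
                                                                                         


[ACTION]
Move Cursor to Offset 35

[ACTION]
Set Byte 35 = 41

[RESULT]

00000000  d8 d8 d8 d8 2f 3a 6e f3  76 63 75 54 f9 60 bc bc  |..../:n.vcuT.`..|           
00000010  bc bc 71 0d 0d b7 7c 55  4e 5a 6f 4a d2 97 cb 36  |..q...|UNZoJ...6|           
00000020  48 03 ea 41 6e 6e 6e 05  05 05 78 88 00 ae ff 30  |H..Annn...x....0|           
00000030  d5 a8 96 9d a5 a3 a3 a3  28 c9 75 8c 9f 04 ff 1b  |........(.u.....|           
00000040  55 76 76 47 76 43 0a 8d  85 4a 65 a9 e4 c1 93 67  |UvvGvC...Je....g|           
00000050  ac 1e ba 45 1c d3                                 |...E..          |           
                                                                                         
                                                                                         
                                                                                         


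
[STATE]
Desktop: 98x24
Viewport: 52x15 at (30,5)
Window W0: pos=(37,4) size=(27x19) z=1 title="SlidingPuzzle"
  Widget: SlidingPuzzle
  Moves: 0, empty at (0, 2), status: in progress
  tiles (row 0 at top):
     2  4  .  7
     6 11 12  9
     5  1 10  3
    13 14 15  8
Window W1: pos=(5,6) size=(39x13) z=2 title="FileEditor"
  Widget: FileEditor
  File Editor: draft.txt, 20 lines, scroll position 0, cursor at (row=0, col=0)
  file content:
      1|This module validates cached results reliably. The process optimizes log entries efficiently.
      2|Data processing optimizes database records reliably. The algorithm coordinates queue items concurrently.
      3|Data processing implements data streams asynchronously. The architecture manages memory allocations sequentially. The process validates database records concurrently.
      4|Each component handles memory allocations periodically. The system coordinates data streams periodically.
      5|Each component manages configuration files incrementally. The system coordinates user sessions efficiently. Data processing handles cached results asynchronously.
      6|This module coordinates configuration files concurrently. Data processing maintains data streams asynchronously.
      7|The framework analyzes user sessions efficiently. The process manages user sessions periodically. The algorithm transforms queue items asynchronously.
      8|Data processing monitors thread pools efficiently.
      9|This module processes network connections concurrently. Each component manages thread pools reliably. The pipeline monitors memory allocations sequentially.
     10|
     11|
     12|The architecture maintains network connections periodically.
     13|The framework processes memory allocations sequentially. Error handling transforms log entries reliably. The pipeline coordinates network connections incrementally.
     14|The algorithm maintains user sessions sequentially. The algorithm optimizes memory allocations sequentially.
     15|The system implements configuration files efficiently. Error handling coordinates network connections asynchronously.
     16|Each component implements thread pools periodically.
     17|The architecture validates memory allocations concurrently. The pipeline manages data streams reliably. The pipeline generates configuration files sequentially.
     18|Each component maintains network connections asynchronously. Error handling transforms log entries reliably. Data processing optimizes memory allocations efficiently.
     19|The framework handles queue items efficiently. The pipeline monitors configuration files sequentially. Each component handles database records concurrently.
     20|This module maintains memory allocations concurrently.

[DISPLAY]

       ┃ SlidingPuzzle           ┃                  
━━━━━━━━━━━━━┓───────────────────┨                  
             ┃────┬────┬────┐    ┃                  
─────────────┨  4 │    │  7 │    ┃                  
ched results▲┃────┼────┼────┤    ┃                  
s database r█┃ 11 │ 12 │  9 │    ┃                  
ts data stre░┃────┼────┼────┤    ┃                  
emory alloca░┃  1 │ 10 │  3 │    ┃                  
onfiguration░┃────┼────┼────┤    ┃                  
configuratio░┃ 14 │ 15 │  8 │    ┃                  
ser sessions░┃────┴────┴────┘    ┃                  
 thread pool░┃ 0                 ┃                  
twork connec▼┃                   ┃                  
━━━━━━━━━━━━━┛                   ┃                  
       ┃                         ┃                  


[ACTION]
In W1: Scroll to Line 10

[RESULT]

       ┃ SlidingPuzzle           ┃                  
━━━━━━━━━━━━━┓───────────────────┨                  
             ┃────┬────┬────┐    ┃                  
─────────────┨  4 │    │  7 │    ┃                  
            ▲┃────┼────┼────┤    ┃                  
            ░┃ 11 │ 12 │  9 │    ┃                  
ns network c░┃────┼────┼────┤    ┃                  
memory alloc░┃  1 │ 10 │  3 │    ┃                  
user session░┃────┼────┼────┤    ┃                  
nfiguration ░┃ 14 │ 15 │  8 │    ┃                  
s thread poo█┃────┴────┴────┘    ┃                  
es memory al░┃ 0                 ┃                  
 network con▼┃                   ┃                  
━━━━━━━━━━━━━┛                   ┃                  
       ┃                         ┃                  


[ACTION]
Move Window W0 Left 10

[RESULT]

lidingPuzzle           ┃                            
━━━━━━━━━━━━━┓─────────┨                            
             ┃────┐    ┃                            
─────────────┨  7 │    ┃                            
            ▲┃────┤    ┃                            
            ░┃  9 │    ┃                            
ns network c░┃────┤    ┃                            
memory alloc░┃  3 │    ┃                            
user session░┃────┤    ┃                            
nfiguration ░┃  8 │    ┃                            
s thread poo█┃────┘    ┃                            
es memory al░┃         ┃                            
 network con▼┃         ┃                            
━━━━━━━━━━━━━┛         ┃                            
                       ┃                            


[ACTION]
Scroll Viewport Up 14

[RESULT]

                                                    
                                                    
                                                    
                                                    
━━━━━━━━━━━━━━━━━━━━━━━┓                            
lidingPuzzle           ┃                            
━━━━━━━━━━━━━┓─────────┨                            
             ┃────┐    ┃                            
─────────────┨  7 │    ┃                            
            ▲┃────┤    ┃                            
            ░┃  9 │    ┃                            
ns network c░┃────┤    ┃                            
memory alloc░┃  3 │    ┃                            
user session░┃────┤    ┃                            
nfiguration ░┃  8 │    ┃                            


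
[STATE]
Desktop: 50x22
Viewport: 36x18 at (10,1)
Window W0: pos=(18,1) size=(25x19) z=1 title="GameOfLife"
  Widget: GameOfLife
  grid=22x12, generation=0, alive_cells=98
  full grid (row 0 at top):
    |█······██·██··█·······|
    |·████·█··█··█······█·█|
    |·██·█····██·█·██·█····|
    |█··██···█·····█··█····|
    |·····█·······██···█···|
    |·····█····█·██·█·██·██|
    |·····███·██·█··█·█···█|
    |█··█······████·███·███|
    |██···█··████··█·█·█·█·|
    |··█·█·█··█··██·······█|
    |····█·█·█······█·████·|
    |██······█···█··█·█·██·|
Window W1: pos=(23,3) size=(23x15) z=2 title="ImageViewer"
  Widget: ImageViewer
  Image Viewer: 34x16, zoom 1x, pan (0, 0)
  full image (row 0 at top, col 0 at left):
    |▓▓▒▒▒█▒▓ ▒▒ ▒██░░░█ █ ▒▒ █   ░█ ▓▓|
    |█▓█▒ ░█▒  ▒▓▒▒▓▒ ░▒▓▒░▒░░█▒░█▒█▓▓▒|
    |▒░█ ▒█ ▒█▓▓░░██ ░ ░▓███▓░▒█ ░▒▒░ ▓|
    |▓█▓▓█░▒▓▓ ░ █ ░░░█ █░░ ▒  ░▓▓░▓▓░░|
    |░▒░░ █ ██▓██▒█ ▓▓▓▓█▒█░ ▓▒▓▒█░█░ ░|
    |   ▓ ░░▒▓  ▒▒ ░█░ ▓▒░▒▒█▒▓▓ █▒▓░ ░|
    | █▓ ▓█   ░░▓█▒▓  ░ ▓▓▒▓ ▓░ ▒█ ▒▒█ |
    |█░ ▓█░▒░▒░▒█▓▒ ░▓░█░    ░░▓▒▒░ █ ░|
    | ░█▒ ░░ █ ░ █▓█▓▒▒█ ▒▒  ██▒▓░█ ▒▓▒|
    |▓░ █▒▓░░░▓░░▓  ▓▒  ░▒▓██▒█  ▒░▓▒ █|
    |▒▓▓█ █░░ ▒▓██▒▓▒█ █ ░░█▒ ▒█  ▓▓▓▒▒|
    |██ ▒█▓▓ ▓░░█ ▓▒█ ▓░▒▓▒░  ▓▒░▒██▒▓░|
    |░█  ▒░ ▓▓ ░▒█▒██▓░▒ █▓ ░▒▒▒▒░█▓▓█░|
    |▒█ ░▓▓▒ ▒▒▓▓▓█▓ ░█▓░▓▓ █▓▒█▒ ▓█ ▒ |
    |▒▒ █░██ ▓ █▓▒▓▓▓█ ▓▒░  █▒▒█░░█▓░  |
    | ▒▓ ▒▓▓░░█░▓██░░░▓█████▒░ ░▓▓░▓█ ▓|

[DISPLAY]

        ┏━━━━━━━━━━━━━━━━━━━━━━━┓   
        ┃ GameOfLife            ┃   
        ┠────┏━━━━━━━━━━━━━━━━━━━━━┓
        ┃Gen:┃ ImageViewer         ┃
        ┃█···┠─────────────────────┨
        ┃·███┃▓▓▒▒▒█▒▓ ▒▒ ▒██░░░█ █┃
        ┃·██·┃█▓█▒ ░█▒  ▒▓▒▒▓▒ ░▒▓▒┃
        ┃█··█┃▒░█ ▒█ ▒█▓▓░░██ ░ ░▓█┃
        ┃····┃▓█▓▓█░▒▓▓ ░ █ ░░░█ █░┃
        ┃····┃░▒░░ █ ██▓██▒█ ▓▓▓▓█▒┃
        ┃····┃   ▓ ░░▒▓  ▒▒ ░█░ ▓▒░┃
        ┃█··█┃ █▓ ▓█   ░░▓█▒▓  ░ ▓▓┃
        ┃██··┃█░ ▓█░▒░▒░▒█▓▒ ░▓░█░ ┃
        ┃··█·┃ ░█▒ ░░ █ ░ █▓█▓▒▒█ ▒┃
        ┃····┃▓░ █▒▓░░░▓░░▓  ▓▒  ░▒┃
        ┃██··┃▒▓▓█ █░░ ▒▓██▒▓▒█ █ ░┃
        ┃    ┗━━━━━━━━━━━━━━━━━━━━━┛
        ┃                       ┃   


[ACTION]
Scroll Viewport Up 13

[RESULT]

                                    
        ┏━━━━━━━━━━━━━━━━━━━━━━━┓   
        ┃ GameOfLife            ┃   
        ┠────┏━━━━━━━━━━━━━━━━━━━━━┓
        ┃Gen:┃ ImageViewer         ┃
        ┃█···┠─────────────────────┨
        ┃·███┃▓▓▒▒▒█▒▓ ▒▒ ▒██░░░█ █┃
        ┃·██·┃█▓█▒ ░█▒  ▒▓▒▒▓▒ ░▒▓▒┃
        ┃█··█┃▒░█ ▒█ ▒█▓▓░░██ ░ ░▓█┃
        ┃····┃▓█▓▓█░▒▓▓ ░ █ ░░░█ █░┃
        ┃····┃░▒░░ █ ██▓██▒█ ▓▓▓▓█▒┃
        ┃····┃   ▓ ░░▒▓  ▒▒ ░█░ ▓▒░┃
        ┃█··█┃ █▓ ▓█   ░░▓█▒▓  ░ ▓▓┃
        ┃██··┃█░ ▓█░▒░▒░▒█▓▒ ░▓░█░ ┃
        ┃··█·┃ ░█▒ ░░ █ ░ █▓█▓▒▒█ ▒┃
        ┃····┃▓░ █▒▓░░░▓░░▓  ▓▒  ░▒┃
        ┃██··┃▒▓▓█ █░░ ▒▓██▒▓▒█ █ ░┃
        ┃    ┗━━━━━━━━━━━━━━━━━━━━━┛


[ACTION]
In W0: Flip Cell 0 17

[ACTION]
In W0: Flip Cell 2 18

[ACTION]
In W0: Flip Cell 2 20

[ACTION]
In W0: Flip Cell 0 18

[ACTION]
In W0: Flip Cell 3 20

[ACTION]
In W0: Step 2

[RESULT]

                                    
        ┏━━━━━━━━━━━━━━━━━━━━━━━┓   
        ┃ GameOfLife            ┃   
        ┠────┏━━━━━━━━━━━━━━━━━━━━━┓
        ┃Gen:┃ ImageViewer         ┃
        ┃·███┠─────────────────────┨
        ┃█·██┃▓▓▒▒▒█▒▓ ▒▒ ▒██░░░█ █┃
        ┃█·█·┃█▓█▒ ░█▒  ▒▓▒▒▓▒ ░▒▓▒┃
        ┃·███┃▒░█ ▒█ ▒█▓▓░░██ ░ ░▓█┃
        ┃··█·┃▓█▓▓█░▒▓▓ ░ █ ░░░█ █░┃
        ┃····┃░▒░░ █ ██▓██▒█ ▓▓▓▓█▒┃
        ┃···█┃   ▓ ░░▒▓  ▒▒ ░█░ ▓▒░┃
        ┃█···┃ █▓ ▓█   ░░▓█▒▓  ░ ▓▓┃
        ┃····┃█░ ▓█░▒░▒░▒█▓▒ ░▓░█░ ┃
        ┃····┃ ░█▒ ░░ █ ░ █▓█▓▒▒█ ▒┃
        ┃···█┃▓░ █▒▓░░░▓░░▓  ▓▒  ░▒┃
        ┃····┃▒▓▓█ █░░ ▒▓██▒▓▒█ █ ░┃
        ┃    ┗━━━━━━━━━━━━━━━━━━━━━┛


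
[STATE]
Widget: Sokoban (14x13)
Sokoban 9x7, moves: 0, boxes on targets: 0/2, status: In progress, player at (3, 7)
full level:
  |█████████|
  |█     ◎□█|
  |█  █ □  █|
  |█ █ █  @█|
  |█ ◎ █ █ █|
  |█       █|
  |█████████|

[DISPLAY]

█████████     
█     ◎□█     
█  █ □  █     
█ █ █  @█     
█ ◎ █ █ █     
█       █     
█████████     
Moves: 0  0/2 
              
              
              
              
              


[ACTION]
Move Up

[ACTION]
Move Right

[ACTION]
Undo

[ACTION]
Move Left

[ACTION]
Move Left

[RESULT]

█████████     
█     ◎□█     
█  █ □  █     
█ █ █@  █     
█ ◎ █ █ █     
█       █     
█████████     
Moves: 2  0/2 
              
              
              
              
              


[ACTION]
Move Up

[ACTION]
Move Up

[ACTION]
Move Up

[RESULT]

█████████     
█    □◎□█     
█  █ @  █     
█ █ █   █     
█ ◎ █ █ █     
█       █     
█████████     
Moves: 3  0/2 
              
              
              
              
              


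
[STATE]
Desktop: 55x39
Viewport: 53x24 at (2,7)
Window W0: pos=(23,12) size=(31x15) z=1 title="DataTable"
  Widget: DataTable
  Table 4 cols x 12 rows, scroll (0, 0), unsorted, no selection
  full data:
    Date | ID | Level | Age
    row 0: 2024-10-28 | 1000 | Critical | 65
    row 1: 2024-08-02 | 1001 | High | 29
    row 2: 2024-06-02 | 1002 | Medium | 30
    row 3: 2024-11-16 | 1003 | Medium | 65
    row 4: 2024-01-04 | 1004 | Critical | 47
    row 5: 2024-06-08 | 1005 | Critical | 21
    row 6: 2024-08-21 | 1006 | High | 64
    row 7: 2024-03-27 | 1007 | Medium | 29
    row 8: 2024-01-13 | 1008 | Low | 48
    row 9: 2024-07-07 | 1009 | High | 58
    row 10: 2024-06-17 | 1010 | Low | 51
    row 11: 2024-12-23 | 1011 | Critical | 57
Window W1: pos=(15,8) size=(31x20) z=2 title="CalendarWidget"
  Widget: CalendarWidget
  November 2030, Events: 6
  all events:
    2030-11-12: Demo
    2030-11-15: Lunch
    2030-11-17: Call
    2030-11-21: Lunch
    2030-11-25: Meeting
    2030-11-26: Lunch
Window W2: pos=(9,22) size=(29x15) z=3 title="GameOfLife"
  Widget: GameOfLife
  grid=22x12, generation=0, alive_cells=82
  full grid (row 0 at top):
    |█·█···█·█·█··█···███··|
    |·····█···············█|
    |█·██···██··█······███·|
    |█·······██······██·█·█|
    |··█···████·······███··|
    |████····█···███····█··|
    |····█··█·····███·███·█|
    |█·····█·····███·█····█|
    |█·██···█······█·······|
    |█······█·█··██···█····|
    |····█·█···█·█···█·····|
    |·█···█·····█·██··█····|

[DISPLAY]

                                                     
             ┏━━━━━━━━━━━━━━━━━━━━━━━━━━━━━┓         
             ┃ CalendarWidget              ┃         
             ┠─────────────────────────────┨         
             ┃        November 2030        ┃         
             ┃Mo Tu We Th Fr Sa Su         ┃━━━━━━━┓ 
             ┃             1  2  3         ┃       ┃ 
             ┃ 4  5  6  7  8  9 10         ┃───────┨ 
             ┃11 12* 13 14 15* 16 17*      ┃  │Age ┃ 
             ┃18 19 20 21* 22 23 24        ┃──┼─── ┃ 
             ┃25* 26* 27 28 29 30          ┃al│65  ┃ 
             ┃                             ┃  │29  ┃ 
             ┃                             ┃  │30  ┃ 
             ┃                             ┃  │65  ┃ 
             ┃                             ┃al│47  ┃ 
       ┏━━━━━━━━━━━━━━━━━━━━━━━━━━━┓       ┃al│21  ┃ 
       ┃ GameOfLife                ┃       ┃  │64  ┃ 
       ┠───────────────────────────┨       ┃  │29  ┃ 
       ┃Gen: 0                     ┃       ┃  │48  ┃ 
       ┃·····█···············█     ┃       ┃━━━━━━━┛ 
       ┃█·██···██··█······███·     ┃━━━━━━━┛         
       ┃█·······██······██·█·█     ┃                 
       ┃··█···████·······███··     ┃                 
       ┃████····█···███····█··     ┃                 


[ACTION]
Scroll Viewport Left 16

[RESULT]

                                                     
               ┏━━━━━━━━━━━━━━━━━━━━━━━━━━━━━┓       
               ┃ CalendarWidget              ┃       
               ┠─────────────────────────────┨       
               ┃        November 2030        ┃       
               ┃Mo Tu We Th Fr Sa Su         ┃━━━━━━━
               ┃             1  2  3         ┃       
               ┃ 4  5  6  7  8  9 10         ┃───────
               ┃11 12* 13 14 15* 16 17*      ┃  │Age 
               ┃18 19 20 21* 22 23 24        ┃──┼─── 
               ┃25* 26* 27 28 29 30          ┃al│65  
               ┃                             ┃  │29  
               ┃                             ┃  │30  
               ┃                             ┃  │65  
               ┃                             ┃al│47  
         ┏━━━━━━━━━━━━━━━━━━━━━━━━━━━┓       ┃al│21  
         ┃ GameOfLife                ┃       ┃  │64  
         ┠───────────────────────────┨       ┃  │29  
         ┃Gen: 0                     ┃       ┃  │48  
         ┃·····█···············█     ┃       ┃━━━━━━━
         ┃█·██···██··█······███·     ┃━━━━━━━┛       
         ┃█·······██······██·█·█     ┃               
         ┃··█···████·······███··     ┃               
         ┃████····█···███····█··     ┃               


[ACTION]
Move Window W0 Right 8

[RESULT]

                                                     
               ┏━━━━━━━━━━━━━━━━━━━━━━━━━━━━━┓       
               ┃ CalendarWidget              ┃       
               ┠─────────────────────────────┨       
               ┃        November 2030        ┃       
               ┃Mo Tu We Th Fr Sa Su         ┃━━━━━━━
               ┃             1  2  3         ┃       
               ┃ 4  5  6  7  8  9 10         ┃───────
               ┃11 12* 13 14 15* 16 17*      ┃   │Age
               ┃18 19 20 21* 22 23 24        ┃───┼───
               ┃25* 26* 27 28 29 30          ┃cal│65 
               ┃                             ┃   │29 
               ┃                             ┃m  │30 
               ┃                             ┃m  │65 
               ┃                             ┃cal│47 
         ┏━━━━━━━━━━━━━━━━━━━━━━━━━━━┓       ┃cal│21 
         ┃ GameOfLife                ┃       ┃   │64 
         ┠───────────────────────────┨       ┃m  │29 
         ┃Gen: 0                     ┃       ┃   │48 
         ┃·····█···············█     ┃       ┃━━━━━━━
         ┃█·██···██··█······███·     ┃━━━━━━━┛       
         ┃█·······██······██·█·█     ┃               
         ┃··█···████·······███··     ┃               
         ┃████····█···███····█··     ┃               


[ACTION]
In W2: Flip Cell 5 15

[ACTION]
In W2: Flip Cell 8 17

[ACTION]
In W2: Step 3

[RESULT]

                                                     
               ┏━━━━━━━━━━━━━━━━━━━━━━━━━━━━━┓       
               ┃ CalendarWidget              ┃       
               ┠─────────────────────────────┨       
               ┃        November 2030        ┃       
               ┃Mo Tu We Th Fr Sa Su         ┃━━━━━━━
               ┃             1  2  3         ┃       
               ┃ 4  5  6  7  8  9 10         ┃───────
               ┃11 12* 13 14 15* 16 17*      ┃   │Age
               ┃18 19 20 21* 22 23 24        ┃───┼───
               ┃25* 26* 27 28 29 30          ┃cal│65 
               ┃                             ┃   │29 
               ┃                             ┃m  │30 
               ┃                             ┃m  │65 
               ┃                             ┃cal│47 
         ┏━━━━━━━━━━━━━━━━━━━━━━━━━━━┓       ┃cal│21 
         ┃ GameOfLife                ┃       ┃   │64 
         ┠───────────────────────────┨       ┃m  │29 
         ┃Gen: 3                     ┃       ┃   │48 
         ┃················██····     ┃       ┃━━━━━━━
         ┃··█····█··█·········█·     ┃━━━━━━━┛       
         ┃·······███···█····██··     ┃               
         ┃···██···█····█····███·     ┃               
         ┃···███·······█·█·█·█··     ┃               
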